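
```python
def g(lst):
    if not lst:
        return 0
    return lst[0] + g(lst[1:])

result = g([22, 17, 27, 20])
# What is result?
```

22 + 17 + 27 + 20 + 0 = 86

Answer: 86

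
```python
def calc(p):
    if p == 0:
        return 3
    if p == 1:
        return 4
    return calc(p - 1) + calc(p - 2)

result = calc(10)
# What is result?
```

Build up from base cases: calc(0)=3, calc(1)=4, calc(2)=7, calc(3)=11, calc(4)=18, calc(5)=29, calc(6)=47, ..., calc(10)=322

Answer: 322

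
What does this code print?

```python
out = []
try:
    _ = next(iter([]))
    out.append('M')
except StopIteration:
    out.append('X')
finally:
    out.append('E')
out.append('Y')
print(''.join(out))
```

Execution trace: 'X' (except StopIteration) → 'E' (finally) → 'Y' (after the try/except). Output: XEY

Answer: XEY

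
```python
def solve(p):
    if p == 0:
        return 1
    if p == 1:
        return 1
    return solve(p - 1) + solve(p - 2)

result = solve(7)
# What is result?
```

Build up from base cases: solve(0)=1, solve(1)=1, solve(2)=2, solve(3)=3, solve(4)=5, solve(5)=8, solve(6)=13, ..., solve(7)=21

Answer: 21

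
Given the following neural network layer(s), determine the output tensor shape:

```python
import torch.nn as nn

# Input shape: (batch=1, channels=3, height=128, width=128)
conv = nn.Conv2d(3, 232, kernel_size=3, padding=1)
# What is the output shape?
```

Input: (1, 3, 128, 128) -> Output: (1, 232, 128, 128)

Answer: (1, 232, 128, 128)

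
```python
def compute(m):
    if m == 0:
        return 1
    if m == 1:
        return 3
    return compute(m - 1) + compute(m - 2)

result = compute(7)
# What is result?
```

Build up from base cases: compute(0)=1, compute(1)=3, compute(2)=4, compute(3)=7, compute(4)=11, compute(5)=18, compute(6)=29, ..., compute(7)=47

Answer: 47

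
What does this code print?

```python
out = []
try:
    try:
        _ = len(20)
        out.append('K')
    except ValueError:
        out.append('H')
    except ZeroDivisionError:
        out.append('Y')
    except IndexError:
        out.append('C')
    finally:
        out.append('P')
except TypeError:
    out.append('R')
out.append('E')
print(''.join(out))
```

Execution trace: 'P' (inner finally) → 'R' (outer except TypeError) → 'E' (after the try/except). Output: PRE

Answer: PRE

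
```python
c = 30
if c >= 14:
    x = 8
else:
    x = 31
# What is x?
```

Trace:
`c = 30` → c = 30
`if c >= 14: ...` → c >= 14 is True → x = 8
So x = 8

Answer: 8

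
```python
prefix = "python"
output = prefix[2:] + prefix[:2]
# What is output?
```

Trace:
`prefix = "python"` → prefix = 'python'
`output = prefix[2:] + prefix[:2]` → output = 'thonpy'
So output = 'thonpy'

Answer: 'thonpy'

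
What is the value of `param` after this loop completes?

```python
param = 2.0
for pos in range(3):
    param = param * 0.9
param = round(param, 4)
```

Exponential decay: 2.0 * 0.9^3
`param` takes the values: 2.0 → 1.8 → 1.62 → 1.458

Answer: 1.458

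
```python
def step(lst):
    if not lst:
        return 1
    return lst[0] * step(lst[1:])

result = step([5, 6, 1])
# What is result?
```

Product over [5, 6, 1] = 5 * 6 * 1 = 30

Answer: 30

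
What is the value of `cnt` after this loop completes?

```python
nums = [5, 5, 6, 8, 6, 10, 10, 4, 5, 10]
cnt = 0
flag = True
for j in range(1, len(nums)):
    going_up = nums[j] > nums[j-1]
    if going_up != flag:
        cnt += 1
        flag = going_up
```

Count direction changes in [5, 5, 6, 8, 6, 10, 10, 4, 5, 10]
`cnt` takes the values: 0 → 1 → 2 → 3 → 4 → 5 → 6

Answer: 6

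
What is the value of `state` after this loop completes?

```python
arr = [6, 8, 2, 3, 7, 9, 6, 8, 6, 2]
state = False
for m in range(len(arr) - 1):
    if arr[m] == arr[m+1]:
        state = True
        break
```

Check consecutive duplicates in [6, 8, 2, 3, 7, 9, 6, 8, 6, 2]
`state` takes the values: False

Answer: False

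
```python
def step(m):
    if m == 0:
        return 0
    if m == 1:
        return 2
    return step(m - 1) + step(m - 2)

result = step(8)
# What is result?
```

Build up from base cases: step(0)=0, step(1)=2, step(2)=2, step(3)=4, step(4)=6, step(5)=10, step(6)=16, ..., step(8)=42

Answer: 42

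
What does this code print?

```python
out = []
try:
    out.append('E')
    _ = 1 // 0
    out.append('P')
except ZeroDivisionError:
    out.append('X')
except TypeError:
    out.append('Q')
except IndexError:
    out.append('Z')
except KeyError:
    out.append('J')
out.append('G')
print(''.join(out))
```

Execution trace: 'E' (try body) → 'X' (except ZeroDivisionError) → 'G' (after the try/except). Output: EXG

Answer: EXG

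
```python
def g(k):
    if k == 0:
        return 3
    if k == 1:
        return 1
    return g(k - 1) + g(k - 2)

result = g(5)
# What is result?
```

Build up from base cases: g(0)=3, g(1)=1, g(2)=4, g(3)=5, g(4)=9, g(5)=14

Answer: 14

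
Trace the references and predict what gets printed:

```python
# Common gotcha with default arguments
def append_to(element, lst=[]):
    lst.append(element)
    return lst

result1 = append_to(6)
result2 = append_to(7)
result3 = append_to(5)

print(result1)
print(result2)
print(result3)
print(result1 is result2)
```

Key concept: mutable default argument gotcha.
Step by step:
`result1 = append_to(6)` → result1 = [6]
`result2 = append_to(7)` → result1 = [6, 7] (same object as result2); result2 = [6, 7] (same object as result1)
`result3 = append_to(5)` → result1 = [6, 7, 5] (same object as result2, result3); result2 = [6, 7, 5] (same object as result1, result3); result3 = [6, 7, 5] (same object as result1, result2)
`print(result1)` → prints [6, 7, 5]
`print(result2)` → prints [6, 7, 5]
`print(result3)` → prints [6, 7, 5]
`print(result1 is result2)` → prints True

Answer:
[6, 7, 5]
[6, 7, 5]
[6, 7, 5]
True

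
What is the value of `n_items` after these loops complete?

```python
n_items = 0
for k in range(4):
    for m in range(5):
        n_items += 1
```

4 * 5 = 20
`n_items` takes the values: 0 → 1 → 2 → 3 → 4 → 5 → 6 → 7 → 8 → 9 → 10 → 11 → 12 → 13 → 14 → 15 → 16 → 17 → 18 → 19 → 20

Answer: 20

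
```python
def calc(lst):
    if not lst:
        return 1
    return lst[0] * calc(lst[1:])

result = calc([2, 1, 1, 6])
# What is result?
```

Product over [2, 1, 1, 6] = 2 * 1 * 1 * 6 = 12

Answer: 12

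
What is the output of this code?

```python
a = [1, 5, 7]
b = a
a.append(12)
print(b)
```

Key concept: basic list aliasing.
Step by step:
`a = [1, 5, 7]` → a = [1, 5, 7]
`b = a` → b = [1, 5, 7] (same object as a)
`a.append(12)` → a = [1, 5, 7, 12] (same object as b); b = [1, 5, 7, 12] (same object as a)
`print(b)` → prints [1, 5, 7, 12]

Answer: [1, 5, 7, 12]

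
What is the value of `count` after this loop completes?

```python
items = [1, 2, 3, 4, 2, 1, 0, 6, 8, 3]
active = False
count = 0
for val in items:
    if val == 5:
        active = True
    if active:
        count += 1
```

Count elements after first 5 in [1, 2, 3, 4, 2, 1, 0, 6, 8, 3]
`count` takes the values: 0

Answer: 0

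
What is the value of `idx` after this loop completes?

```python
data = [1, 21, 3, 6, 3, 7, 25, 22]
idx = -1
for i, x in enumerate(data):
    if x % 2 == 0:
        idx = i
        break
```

First even number index in [1, 21, 3, 6, 3, 7, 25, 22]
`idx` takes the values: -1 → 3

Answer: 3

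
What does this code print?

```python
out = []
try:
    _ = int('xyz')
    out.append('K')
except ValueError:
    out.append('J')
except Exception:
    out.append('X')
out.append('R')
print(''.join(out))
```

Execution trace: 'J' (except ValueError) → 'R' (after the try/except). Output: JR

Answer: JR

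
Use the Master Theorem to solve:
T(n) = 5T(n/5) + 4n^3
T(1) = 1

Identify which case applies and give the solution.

a=5, b=5, f(n)=4n^3. log_5(5) = 1. Since c=3 > 1 and the regularity condition holds (5(n/5)^3 = (5/5^3)n^3 with 5/5^3 < 1), Case 3 applies: T(n) = Θ(f(n)) = O(n^3).

Answer: O(n^3) - Case 3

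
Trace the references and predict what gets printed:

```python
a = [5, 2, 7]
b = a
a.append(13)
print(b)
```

Key concept: basic list aliasing.
Step by step:
`a = [5, 2, 7]` → a = [5, 2, 7]
`b = a` → b = [5, 2, 7] (same object as a)
`a.append(13)` → a = [5, 2, 7, 13] (same object as b); b = [5, 2, 7, 13] (same object as a)
`print(b)` → prints [5, 2, 7, 13]

Answer: [5, 2, 7, 13]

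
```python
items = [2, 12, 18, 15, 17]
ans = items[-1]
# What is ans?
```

Trace:
`items = [2, 12, 18, 15, 17]` → items = [2, 12, 18, 15, 17]
`ans = items[-1]` → ans = 17
So ans = 17

Answer: 17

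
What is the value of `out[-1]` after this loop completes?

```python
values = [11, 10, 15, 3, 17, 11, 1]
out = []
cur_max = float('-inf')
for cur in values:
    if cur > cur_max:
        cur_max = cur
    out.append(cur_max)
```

Running max ends at 17
`out` takes the values: [] → [11] → [11, 11] → [11, 11, 15] → [11, 11, 15, 15] → [11, 11, 15, 15, 17] → [11, 11, 15, 15, 17, 17] → [11, 11, 15, 15, 17, 17, 17]
So `out[-1]` = 17

Answer: 17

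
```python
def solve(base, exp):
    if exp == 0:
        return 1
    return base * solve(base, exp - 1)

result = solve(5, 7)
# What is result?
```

solve(5, 7) = 5 * 5 * 5 * 5 * 5 * 5 * 5 = 78125

Answer: 78125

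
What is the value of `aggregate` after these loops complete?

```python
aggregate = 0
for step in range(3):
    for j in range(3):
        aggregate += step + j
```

Sum of all step+j for step,j in 3x3
`aggregate` takes the values: 0 → 1 → 3 → 4 → 6 → 9 → 11 → 14 → 18

Answer: 18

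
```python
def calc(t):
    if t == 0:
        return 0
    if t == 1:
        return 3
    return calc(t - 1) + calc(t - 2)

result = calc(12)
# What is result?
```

Build up from base cases: calc(0)=0, calc(1)=3, calc(2)=3, calc(3)=6, calc(4)=9, calc(5)=15, calc(6)=24, ..., calc(12)=432

Answer: 432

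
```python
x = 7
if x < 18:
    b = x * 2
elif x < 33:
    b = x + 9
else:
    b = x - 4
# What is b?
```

Trace:
`x = 7` → x = 7
`if x < 18: ...` → x < 18 is True → b = 14
So b = 14

Answer: 14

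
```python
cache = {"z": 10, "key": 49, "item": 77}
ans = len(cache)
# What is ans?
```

Trace:
`cache = {"z": 10, "key": 49, "item": 77}` → cache = {'z': 10, 'key': 49, 'item': 77}
`ans = len(cache)` → ans = 3
So ans = 3

Answer: 3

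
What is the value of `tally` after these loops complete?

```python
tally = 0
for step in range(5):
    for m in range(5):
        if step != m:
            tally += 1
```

5² - 5 (exclude diagonal)
`tally` takes the values: 0 → 1 → 2 → 3 → 4 → 5 → 6 → 7 → 8 → 9 → 10 → 11 → 12 → 13 → 14 → 15 → 16 → 17 → 18 → 19 → 20

Answer: 20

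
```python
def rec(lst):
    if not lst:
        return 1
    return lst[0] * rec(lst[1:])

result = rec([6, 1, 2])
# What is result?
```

Product over [6, 1, 2] = 6 * 1 * 2 = 12

Answer: 12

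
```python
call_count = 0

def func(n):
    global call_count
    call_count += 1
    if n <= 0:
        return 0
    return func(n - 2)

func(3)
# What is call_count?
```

Linear recursion stepping by 2: 3 calls from n=3 down to ≤0.

Answer: 3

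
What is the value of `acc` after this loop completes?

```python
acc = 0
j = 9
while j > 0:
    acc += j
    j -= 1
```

Sum 9 down to 1
`acc` takes the values: 0 → 9 → 17 → 24 → 30 → 35 → 39 → 42 → 44 → 45

Answer: 45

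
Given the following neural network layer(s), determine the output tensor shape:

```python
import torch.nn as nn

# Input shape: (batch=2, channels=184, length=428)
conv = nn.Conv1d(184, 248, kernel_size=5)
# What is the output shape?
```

Input: (2, 184, 428) -> Output: (2, 248, 424)

Answer: (2, 248, 424)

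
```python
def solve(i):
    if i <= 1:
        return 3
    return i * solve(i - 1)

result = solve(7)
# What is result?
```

solve(7) = 7 * 6 * 5 * 4 * 3 * 2 * 3 = 15120

Answer: 15120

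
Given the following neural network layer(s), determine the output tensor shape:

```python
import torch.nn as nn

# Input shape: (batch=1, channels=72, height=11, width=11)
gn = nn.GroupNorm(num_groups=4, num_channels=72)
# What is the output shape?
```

Input: (1, 72, 11, 11) -> Output: (1, 72, 11, 11)

Answer: (1, 72, 11, 11)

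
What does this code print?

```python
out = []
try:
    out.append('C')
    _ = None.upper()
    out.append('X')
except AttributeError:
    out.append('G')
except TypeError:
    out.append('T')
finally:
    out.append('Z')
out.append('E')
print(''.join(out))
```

Execution trace: 'C' (try body) → 'G' (except AttributeError) → 'Z' (finally) → 'E' (after the try/except). Output: CGZE

Answer: CGZE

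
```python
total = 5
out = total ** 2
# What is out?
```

Trace:
`total = 5` → total = 5
`out = total ** 2` → out = 25
So out = 25

Answer: 25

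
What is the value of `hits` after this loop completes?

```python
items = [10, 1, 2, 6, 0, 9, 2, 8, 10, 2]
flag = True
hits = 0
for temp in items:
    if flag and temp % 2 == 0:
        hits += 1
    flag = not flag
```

Count even values at even positions
`hits` takes the values: 0 → 1 → 2 → 3 → 4 → 5

Answer: 5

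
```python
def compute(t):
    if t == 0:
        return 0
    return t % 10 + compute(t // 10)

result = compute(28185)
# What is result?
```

Sum of digits of 28185: 5 + 8 + 1 + 8 + 2 = 24

Answer: 24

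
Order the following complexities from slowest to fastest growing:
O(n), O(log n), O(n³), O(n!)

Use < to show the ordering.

Ordered by growth rate: O(log n) < O(n) < O(n³) < O(n!)

Answer: O(log n) < O(n) < O(n³) < O(n!)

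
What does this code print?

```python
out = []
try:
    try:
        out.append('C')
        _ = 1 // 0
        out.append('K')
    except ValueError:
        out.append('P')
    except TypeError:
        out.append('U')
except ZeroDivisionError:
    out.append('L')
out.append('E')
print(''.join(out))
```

Execution trace: 'C' (try body) → 'L' (outer except ZeroDivisionError) → 'E' (after the try/except). Output: CLE

Answer: CLE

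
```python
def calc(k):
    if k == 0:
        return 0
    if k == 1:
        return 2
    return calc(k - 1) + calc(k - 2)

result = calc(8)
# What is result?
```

Build up from base cases: calc(0)=0, calc(1)=2, calc(2)=2, calc(3)=4, calc(4)=6, calc(5)=10, calc(6)=16, ..., calc(8)=42

Answer: 42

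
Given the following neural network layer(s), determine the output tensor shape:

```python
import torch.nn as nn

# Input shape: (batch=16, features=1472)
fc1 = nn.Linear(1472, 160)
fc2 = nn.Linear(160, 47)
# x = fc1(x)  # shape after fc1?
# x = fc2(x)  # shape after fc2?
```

Input: (16, 1472) -> after fc1: (16, 160) -> Output: (16, 47)

Answer: (16, 47)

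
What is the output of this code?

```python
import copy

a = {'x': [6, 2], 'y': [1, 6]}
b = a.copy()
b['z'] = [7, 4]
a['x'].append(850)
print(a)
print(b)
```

Key concept: shallow copy of dict with mutable values.
Step by step:
`a = {'x': [6, 2], 'y': [1, 6]}` → a = {'x': [6, 2], 'y': [1, 6]}
`b = a.copy()` → b = {'x': [6, 2], 'y': [1, 6]}
`b['z'] = [7, 4]` → b = {'x': [6, 2], 'y': [1, 6], 'z': [7, 4]}
`a['x'].append(850)` → a = {'x': [6, 2, 850], 'y': [1, 6]}; b = {'x': [6, 2, 850], 'y': [1, 6], 'z': [7, 4]}
`print(a)` → prints {'x': [6, 2, 850], 'y': [1, 6]}
`print(b)` → prints {'x': [6, 2, 850], 'y': [1, 6], 'z': [7, 4]}

Answer:
{'x': [6, 2, 850], 'y': [1, 6]}
{'x': [6, 2, 850], 'y': [1, 6], 'z': [7, 4]}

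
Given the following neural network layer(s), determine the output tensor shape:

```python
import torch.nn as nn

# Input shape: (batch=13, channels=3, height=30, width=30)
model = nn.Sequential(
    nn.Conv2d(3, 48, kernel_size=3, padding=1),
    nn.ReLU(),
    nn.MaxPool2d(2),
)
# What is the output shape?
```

Input: (13, 3, 30, 30) -> after Conv2d: (13, 48, 30, 30) -> after ReLU: (13, 48, 30, 30) -> Output: (13, 48, 15, 15)

Answer: (13, 48, 15, 15)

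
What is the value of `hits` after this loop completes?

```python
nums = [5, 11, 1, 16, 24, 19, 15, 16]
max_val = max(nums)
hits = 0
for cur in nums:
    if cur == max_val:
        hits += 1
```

Count of max value 24 in [5, 11, 1, 16, 24, 19, 15, 16]
`hits` takes the values: 0 → 1

Answer: 1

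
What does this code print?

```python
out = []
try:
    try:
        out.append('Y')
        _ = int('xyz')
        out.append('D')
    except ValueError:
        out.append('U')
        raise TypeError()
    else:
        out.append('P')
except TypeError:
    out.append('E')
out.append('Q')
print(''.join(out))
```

Execution trace: 'Y' (inner try body) → 'U' (inner except ValueError) → 'E' (outer except TypeError) → 'Q' (after the try/except). Output: YUEQ

Answer: YUEQ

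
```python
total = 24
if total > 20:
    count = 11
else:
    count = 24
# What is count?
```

Trace:
`total = 24` → total = 24
`if total > 20: ...` → total > 20 is True → count = 11
So count = 11

Answer: 11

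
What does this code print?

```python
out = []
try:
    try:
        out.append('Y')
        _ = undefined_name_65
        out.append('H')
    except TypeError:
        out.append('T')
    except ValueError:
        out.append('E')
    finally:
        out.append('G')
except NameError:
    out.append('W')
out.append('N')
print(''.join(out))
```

Execution trace: 'Y' (try body) → 'G' (finally) → 'W' (outer except NameError) → 'N' (after the try/except). Output: YGWN

Answer: YGWN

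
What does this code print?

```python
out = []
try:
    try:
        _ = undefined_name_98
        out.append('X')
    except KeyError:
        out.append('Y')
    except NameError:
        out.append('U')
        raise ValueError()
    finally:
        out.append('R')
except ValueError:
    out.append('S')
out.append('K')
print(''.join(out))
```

Execution trace: 'U' (inner except NameError) → 'R' (inner finally) → 'S' (outer except ValueError) → 'K' (after the try/except). Output: URSK

Answer: URSK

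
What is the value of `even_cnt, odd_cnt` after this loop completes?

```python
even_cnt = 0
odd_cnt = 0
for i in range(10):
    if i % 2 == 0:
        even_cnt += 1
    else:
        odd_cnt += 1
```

Count evens and odds in range(10)
`even_cnt, odd_cnt` takes the values: (0, 0) → (1, 0) → (1, 1) → (2, 1) → (2, 2) → (3, 2) → (3, 3) → (4, 3) → (4, 4) → (5, 4) → (5, 5)

Answer: 5, 5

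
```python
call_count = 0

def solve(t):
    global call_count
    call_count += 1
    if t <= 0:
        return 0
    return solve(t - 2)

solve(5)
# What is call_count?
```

Linear recursion stepping by 2: 4 calls from t=5 down to ≤0.

Answer: 4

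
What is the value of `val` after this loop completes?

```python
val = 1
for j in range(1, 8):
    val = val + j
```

Start at 1, add 1 through 7
`val` takes the values: 1 → 2 → 4 → 7 → 11 → 16 → 22 → 29

Answer: 29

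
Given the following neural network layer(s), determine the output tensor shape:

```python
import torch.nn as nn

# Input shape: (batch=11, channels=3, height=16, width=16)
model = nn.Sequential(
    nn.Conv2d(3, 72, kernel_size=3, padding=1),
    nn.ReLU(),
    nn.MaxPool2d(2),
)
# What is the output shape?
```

Input: (11, 3, 16, 16) -> after Conv2d: (11, 72, 16, 16) -> after ReLU: (11, 72, 16, 16) -> Output: (11, 72, 8, 8)

Answer: (11, 72, 8, 8)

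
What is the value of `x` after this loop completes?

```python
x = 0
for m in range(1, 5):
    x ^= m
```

XOR of 1 to 4
`x` takes the values: 0 → 1 → 3 → 0 → 4

Answer: 4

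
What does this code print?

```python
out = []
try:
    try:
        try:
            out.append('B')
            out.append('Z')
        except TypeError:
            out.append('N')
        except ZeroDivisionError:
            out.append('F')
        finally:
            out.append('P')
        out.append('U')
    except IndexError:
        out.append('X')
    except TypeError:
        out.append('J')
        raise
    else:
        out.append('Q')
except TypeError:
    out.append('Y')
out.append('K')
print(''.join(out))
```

Execution trace: 'B' (inner try body) → 'Z' (inner try body, no exception) → 'P' (inner finally) → 'U' (try body, no exception) → 'Q' (else) → 'K' (after the try/except). Output: BZPUQK

Answer: BZPUQK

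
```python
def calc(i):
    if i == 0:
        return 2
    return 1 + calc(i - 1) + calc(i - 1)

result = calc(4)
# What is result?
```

calc(i) = 1 + 2·calc(i-1), calc(0)=2. Closed form: (2+1)·2^4 - 1 = 47.

Answer: 47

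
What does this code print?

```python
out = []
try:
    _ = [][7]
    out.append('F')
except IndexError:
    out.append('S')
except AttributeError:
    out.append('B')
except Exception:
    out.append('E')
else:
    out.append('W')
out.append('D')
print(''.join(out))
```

Execution trace: 'S' (except IndexError) → 'D' (after the try/except). Output: SD

Answer: SD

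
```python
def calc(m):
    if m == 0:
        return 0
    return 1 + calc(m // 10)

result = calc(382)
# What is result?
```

Count of digits of 382: 3

Answer: 3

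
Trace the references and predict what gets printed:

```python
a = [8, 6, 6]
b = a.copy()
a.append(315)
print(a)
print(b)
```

Key concept: list.copy() creates independent copy.
Step by step:
`a = [8, 6, 6]` → a = [8, 6, 6]
`b = a.copy()` → b = [8, 6, 6]
`a.append(315)` → a = [8, 6, 6, 315]
`print(a)` → prints [8, 6, 6, 315]
`print(b)` → prints [8, 6, 6]

Answer:
[8, 6, 6, 315]
[8, 6, 6]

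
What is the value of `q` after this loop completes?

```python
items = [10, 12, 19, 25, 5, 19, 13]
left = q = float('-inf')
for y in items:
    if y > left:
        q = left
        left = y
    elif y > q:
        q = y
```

Second largest (with repeats) in [10, 12, 19, 25, 5, 19, 13]
`q` takes the values: -inf → 10 → 12 → 19

Answer: 19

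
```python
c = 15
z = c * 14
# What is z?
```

Trace:
`c = 15` → c = 15
`z = c * 14` → z = 210
So z = 210

Answer: 210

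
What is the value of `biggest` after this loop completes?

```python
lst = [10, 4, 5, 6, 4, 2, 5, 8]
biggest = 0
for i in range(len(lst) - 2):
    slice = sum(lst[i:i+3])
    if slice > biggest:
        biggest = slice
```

Max sum of 3-element window in [10, 4, 5, 6, 4, 2, 5, 8]
`biggest` takes the values: 0 → 19

Answer: 19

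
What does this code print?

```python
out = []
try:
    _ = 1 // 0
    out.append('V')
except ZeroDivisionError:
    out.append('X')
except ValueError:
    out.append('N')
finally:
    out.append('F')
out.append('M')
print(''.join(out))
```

Execution trace: 'X' (except ZeroDivisionError) → 'F' (finally) → 'M' (after the try/except). Output: XFM

Answer: XFM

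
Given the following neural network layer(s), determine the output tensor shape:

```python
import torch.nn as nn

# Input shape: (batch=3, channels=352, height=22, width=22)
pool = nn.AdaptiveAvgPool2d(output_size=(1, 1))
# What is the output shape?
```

Input: (3, 352, 22, 22) -> Output: (3, 352, 1, 1)

Answer: (3, 352, 1, 1)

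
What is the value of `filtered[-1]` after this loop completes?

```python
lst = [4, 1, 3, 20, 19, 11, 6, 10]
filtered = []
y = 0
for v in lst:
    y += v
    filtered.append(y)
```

Cumulative sum ends at 74
`filtered` takes the values: [] → [4] → [4, 5] → [4, 5, 8] → [4, 5, 8, 28] → [4, 5, 8, 28, 47] → [4, 5, 8, 28, 47, 58] → [4, 5, 8, 28, 47, 58, 64] → [4, 5, 8, 28, 47, 58, 64, 74]
So `filtered[-1]` = 74

Answer: 74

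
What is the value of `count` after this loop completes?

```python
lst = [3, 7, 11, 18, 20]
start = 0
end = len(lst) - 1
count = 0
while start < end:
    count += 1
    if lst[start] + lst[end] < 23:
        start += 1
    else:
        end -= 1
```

Steps to find pair summing to 23
`count` takes the values: 0 → 1 → 2 → 3 → 4

Answer: 4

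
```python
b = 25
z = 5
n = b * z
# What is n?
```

Trace:
`b = 25` → b = 25
`z = 5` → z = 5
`n = b * z` → n = 125
So n = 125

Answer: 125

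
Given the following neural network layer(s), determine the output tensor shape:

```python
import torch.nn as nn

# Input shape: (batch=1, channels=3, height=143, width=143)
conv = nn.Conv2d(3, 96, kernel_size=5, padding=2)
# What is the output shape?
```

Input: (1, 3, 143, 143) -> Output: (1, 96, 143, 143)

Answer: (1, 96, 143, 143)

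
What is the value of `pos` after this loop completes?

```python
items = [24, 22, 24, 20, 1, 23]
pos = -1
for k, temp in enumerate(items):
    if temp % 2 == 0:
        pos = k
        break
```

First even number index in [24, 22, 24, 20, 1, 23]
`pos` takes the values: -1 → 0

Answer: 0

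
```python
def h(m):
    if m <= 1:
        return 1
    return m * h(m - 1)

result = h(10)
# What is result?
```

h(10) = 10 * 9 * 8 * 7 * 6 * 5 * 4 * 3 * 2 * 1 = 3628800

Answer: 3628800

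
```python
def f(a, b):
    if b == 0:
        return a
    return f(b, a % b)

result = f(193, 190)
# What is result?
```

f(193, 190) -> f(190, 3) -> f(3, 1) -> f(1, 0) -> 1

Answer: 1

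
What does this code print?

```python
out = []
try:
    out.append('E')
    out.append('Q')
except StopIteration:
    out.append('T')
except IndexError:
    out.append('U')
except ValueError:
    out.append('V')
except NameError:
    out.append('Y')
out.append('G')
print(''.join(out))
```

Execution trace: 'E' (try body) → 'Q' (try body, no exception) → 'G' (after the try/except). Output: EQG

Answer: EQG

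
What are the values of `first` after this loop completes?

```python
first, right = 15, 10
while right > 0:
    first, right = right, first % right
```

GCD of 15 and 10
`first` takes the values: 15 → 10 → 5

Answer: 5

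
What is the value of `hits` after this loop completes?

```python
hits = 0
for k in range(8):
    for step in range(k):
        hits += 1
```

Triangle number: 0+1+2+...+7
`hits` takes the values: 0 → 1 → 2 → 3 → 4 → 5 → 6 → 7 → 8 → 9 → 10 → 11 → 12 → 13 → 14 → 15 → 16 → 17 → 18 → 19 → 20 → 21 → 22 → 23 → 24 → 25 → 26 → 27 → 28

Answer: 28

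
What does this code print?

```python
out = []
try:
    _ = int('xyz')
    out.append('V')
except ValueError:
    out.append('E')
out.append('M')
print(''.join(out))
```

Execution trace: 'E' (except ValueError) → 'M' (after the try/except). Output: EM

Answer: EM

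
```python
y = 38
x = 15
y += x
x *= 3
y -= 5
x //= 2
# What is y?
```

Trace:
`y = 38` → y = 38
`x = 15` → x = 15
`y += x` → y = 53
`x *= 3` → x = 45
`y -= 5` → y = 48
`x //= 2` → x = 22
So y = 48

Answer: 48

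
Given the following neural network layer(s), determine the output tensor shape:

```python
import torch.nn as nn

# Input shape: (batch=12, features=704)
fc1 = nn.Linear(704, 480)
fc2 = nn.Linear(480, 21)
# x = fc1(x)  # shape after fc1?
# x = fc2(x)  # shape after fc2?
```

Input: (12, 704) -> after fc1: (12, 480) -> Output: (12, 21)

Answer: (12, 21)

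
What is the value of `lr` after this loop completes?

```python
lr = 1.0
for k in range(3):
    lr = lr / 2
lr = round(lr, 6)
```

Halving LR 3 times: 1 / 2^3
`lr` takes the values: 1.0 → 0.5 → 0.25 → 0.125

Answer: 0.125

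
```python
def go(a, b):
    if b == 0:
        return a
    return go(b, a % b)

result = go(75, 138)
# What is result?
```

go(75, 138) -> go(138, 75) -> go(75, 63) -> go(63, 12) -> go(12, 3) -> go(3, 0) -> 3

Answer: 3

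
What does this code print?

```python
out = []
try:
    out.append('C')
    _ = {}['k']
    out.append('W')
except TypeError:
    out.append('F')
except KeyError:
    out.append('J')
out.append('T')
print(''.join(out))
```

Execution trace: 'C' (try body) → 'J' (except KeyError) → 'T' (after the try/except). Output: CJT

Answer: CJT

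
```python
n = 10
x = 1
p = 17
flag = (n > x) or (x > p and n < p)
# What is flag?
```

Trace:
`n = 10` → n = 10
`x = 1` → x = 1
`p = 17` → p = 17
`flag = (n > x) or (x > p and n < p)` → flag = True
So flag = True

Answer: True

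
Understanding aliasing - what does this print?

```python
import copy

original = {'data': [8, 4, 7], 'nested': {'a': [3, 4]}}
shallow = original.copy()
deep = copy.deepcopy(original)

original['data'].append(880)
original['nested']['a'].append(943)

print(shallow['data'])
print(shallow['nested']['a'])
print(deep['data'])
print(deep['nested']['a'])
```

Key concept: comparing shallow vs deep copy.
Step by step:
`original = {'data': [8, 4, 7], 'nested': {'a': [3, 4]}}` → original = {'data': [8, 4, 7], 'nested': {'a': [3, 4]}}
`shallow = original.copy()` → shallow = {'data': [8, 4, 7], 'nested': {'a': [3, 4]}}
`deep = copy.deepcopy(original)` → deep = {'data': [8, 4, 7], 'nested': {'a': [3, 4]}}
`original['data'].append(880)` → original = {'data': [8, 4, 7, 880], 'nested': {'a': [3, 4]}}; shallow = {'data': [8, 4, 7, 880], 'nested': {'a': [3, 4]}}
`original['nested']['a'].append(943)` → original = {'data': [8, 4, 7, 880], 'nested': {'a': [3, 4, 943]}}; shallow = {'data': [8, 4, 7, 880], 'nested': {'a': [3, 4, 943]}}
`print(shallow['data'])` → prints [8, 4, 7, 880]
`print(shallow['nested']['a'])` → prints [3, 4, 943]
`print(deep['data'])` → prints [8, 4, 7]
`print(deep['nested']['a'])` → prints [3, 4]

Answer:
[8, 4, 7, 880]
[3, 4, 943]
[8, 4, 7]
[3, 4]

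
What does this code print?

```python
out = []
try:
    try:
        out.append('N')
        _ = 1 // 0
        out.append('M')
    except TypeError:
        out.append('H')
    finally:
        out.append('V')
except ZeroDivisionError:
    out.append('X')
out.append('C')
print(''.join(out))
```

Execution trace: 'N' (try body) → 'V' (finally) → 'X' (outer except ZeroDivisionError) → 'C' (after the try/except). Output: NVXC

Answer: NVXC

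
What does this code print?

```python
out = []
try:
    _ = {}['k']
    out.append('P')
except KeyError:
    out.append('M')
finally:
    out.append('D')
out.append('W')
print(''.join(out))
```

Execution trace: 'M' (except KeyError) → 'D' (finally) → 'W' (after the try/except). Output: MDW

Answer: MDW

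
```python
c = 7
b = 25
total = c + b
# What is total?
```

Trace:
`c = 7` → c = 7
`b = 25` → b = 25
`total = c + b` → total = 32
So total = 32

Answer: 32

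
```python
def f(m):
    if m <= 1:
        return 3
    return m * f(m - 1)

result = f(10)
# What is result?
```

f(10) = 10 * 9 * 8 * 7 * 6 * 5 * 4 * 3 * 2 * 3 = 10886400

Answer: 10886400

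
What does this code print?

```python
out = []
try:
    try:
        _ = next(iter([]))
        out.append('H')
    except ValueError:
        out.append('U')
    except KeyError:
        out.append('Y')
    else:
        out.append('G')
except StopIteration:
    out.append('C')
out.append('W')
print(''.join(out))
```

Execution trace: 'C' (outer except StopIteration) → 'W' (after the try/except). Output: CW

Answer: CW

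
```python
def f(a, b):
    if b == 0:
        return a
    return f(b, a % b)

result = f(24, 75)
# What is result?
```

f(24, 75) -> f(75, 24) -> f(24, 3) -> f(3, 0) -> 3

Answer: 3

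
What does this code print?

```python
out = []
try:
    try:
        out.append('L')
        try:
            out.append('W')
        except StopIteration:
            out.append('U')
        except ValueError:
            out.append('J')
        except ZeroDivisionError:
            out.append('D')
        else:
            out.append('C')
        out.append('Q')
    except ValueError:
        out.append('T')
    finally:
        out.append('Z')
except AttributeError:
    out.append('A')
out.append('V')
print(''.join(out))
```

Execution trace: 'L' (try body) → 'W' (inner try body, no exception) → 'C' (inner else) → 'Q' (try body, no exception) → 'Z' (finally) → 'V' (after the try/except). Output: LWCQZV

Answer: LWCQZV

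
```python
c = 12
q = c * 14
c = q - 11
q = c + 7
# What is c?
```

Trace:
`c = 12` → c = 12
`q = c * 14` → q = 168
`c = q - 11` → c = 157
`q = c + 7` → q = 164
So c = 157

Answer: 157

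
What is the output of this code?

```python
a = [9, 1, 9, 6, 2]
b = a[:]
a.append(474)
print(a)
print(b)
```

Key concept: slice [:] creates copy.
Step by step:
`a = [9, 1, 9, 6, 2]` → a = [9, 1, 9, 6, 2]
`b = a[:]` → b = [9, 1, 9, 6, 2]
`a.append(474)` → a = [9, 1, 9, 6, 2, 474]
`print(a)` → prints [9, 1, 9, 6, 2, 474]
`print(b)` → prints [9, 1, 9, 6, 2]

Answer:
[9, 1, 9, 6, 2, 474]
[9, 1, 9, 6, 2]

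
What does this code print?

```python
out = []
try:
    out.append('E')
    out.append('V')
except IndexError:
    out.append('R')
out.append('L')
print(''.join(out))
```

Execution trace: 'E' (try body) → 'V' (try body, no exception) → 'L' (after the try/except). Output: EVL

Answer: EVL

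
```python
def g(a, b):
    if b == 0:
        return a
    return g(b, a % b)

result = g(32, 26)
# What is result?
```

g(32, 26) -> g(26, 6) -> g(6, 2) -> g(2, 0) -> 2

Answer: 2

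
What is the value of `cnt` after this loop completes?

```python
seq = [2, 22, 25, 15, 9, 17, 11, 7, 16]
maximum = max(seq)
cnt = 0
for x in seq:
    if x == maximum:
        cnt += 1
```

Count of max value 25 in [2, 22, 25, 15, 9, 17, 11, 7, 16]
`cnt` takes the values: 0 → 1

Answer: 1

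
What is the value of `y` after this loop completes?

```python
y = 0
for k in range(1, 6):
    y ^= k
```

XOR of 1 to 5
`y` takes the values: 0 → 1 → 3 → 0 → 4 → 1

Answer: 1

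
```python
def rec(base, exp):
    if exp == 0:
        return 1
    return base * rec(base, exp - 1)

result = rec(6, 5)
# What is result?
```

rec(6, 5) = 6 * 6 * 6 * 6 * 6 = 7776

Answer: 7776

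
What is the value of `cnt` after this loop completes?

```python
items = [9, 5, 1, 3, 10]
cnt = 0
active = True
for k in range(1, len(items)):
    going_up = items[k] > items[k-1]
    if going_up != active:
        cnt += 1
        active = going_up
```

Count direction changes in [9, 5, 1, 3, 10]
`cnt` takes the values: 0 → 1 → 2

Answer: 2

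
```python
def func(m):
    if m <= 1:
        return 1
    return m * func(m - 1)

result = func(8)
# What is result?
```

func(8) = 8 * 7 * 6 * 5 * 4 * 3 * 2 * 1 = 40320

Answer: 40320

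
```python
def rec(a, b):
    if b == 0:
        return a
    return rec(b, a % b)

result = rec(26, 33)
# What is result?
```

rec(26, 33) -> rec(33, 26) -> rec(26, 7) -> rec(7, 5) -> rec(5, 2) -> rec(2, 1) -> rec(1, 0) -> 1

Answer: 1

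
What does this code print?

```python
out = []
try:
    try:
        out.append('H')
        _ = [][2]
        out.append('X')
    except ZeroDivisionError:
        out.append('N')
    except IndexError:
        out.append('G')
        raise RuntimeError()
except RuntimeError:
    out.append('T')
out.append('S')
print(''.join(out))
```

Execution trace: 'H' (inner try body) → 'G' (inner except IndexError) → 'T' (outer except RuntimeError) → 'S' (after the try/except). Output: HGTS

Answer: HGTS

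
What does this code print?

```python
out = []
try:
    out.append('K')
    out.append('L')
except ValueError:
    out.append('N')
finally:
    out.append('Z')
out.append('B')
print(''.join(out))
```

Execution trace: 'K' (try body) → 'L' (try body, no exception) → 'Z' (finally) → 'B' (after the try/except). Output: KLZB

Answer: KLZB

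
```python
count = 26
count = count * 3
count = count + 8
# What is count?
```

Trace:
`count = 26` → count = 26
`count = count * 3` → count = 78
`count = count + 8` → count = 86
So count = 86

Answer: 86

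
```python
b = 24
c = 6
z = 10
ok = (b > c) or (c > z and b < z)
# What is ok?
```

Trace:
`b = 24` → b = 24
`c = 6` → c = 6
`z = 10` → z = 10
`ok = (b > c) or (c > z and b < z)` → ok = True
So ok = True

Answer: True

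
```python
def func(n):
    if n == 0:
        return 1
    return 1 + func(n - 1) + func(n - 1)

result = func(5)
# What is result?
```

func(n) = 1 + 2·func(n-1), func(0)=1. Closed form: (1+1)·2^5 - 1 = 63.

Answer: 63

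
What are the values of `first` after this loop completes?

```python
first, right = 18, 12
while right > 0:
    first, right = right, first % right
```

GCD of 18 and 12
`first` takes the values: 18 → 12 → 6

Answer: 6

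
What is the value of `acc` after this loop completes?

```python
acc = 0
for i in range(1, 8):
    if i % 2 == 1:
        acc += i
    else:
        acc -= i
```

Add odd, subtract even
`acc` takes the values: 0 → 1 → -1 → 2 → -2 → 3 → -3 → 4

Answer: 4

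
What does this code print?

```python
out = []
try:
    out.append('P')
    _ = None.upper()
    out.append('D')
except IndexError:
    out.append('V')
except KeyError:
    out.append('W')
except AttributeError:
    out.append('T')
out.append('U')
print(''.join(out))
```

Execution trace: 'P' (try body) → 'T' (except AttributeError) → 'U' (after the try/except). Output: PTU

Answer: PTU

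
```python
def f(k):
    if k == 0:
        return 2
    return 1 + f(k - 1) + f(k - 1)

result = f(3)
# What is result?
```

f(k) = 1 + 2·f(k-1), f(0)=2. Closed form: (2+1)·2^3 - 1 = 23.

Answer: 23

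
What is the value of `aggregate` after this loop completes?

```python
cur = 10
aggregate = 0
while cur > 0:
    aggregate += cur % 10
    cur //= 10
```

Sum digits of 10
`aggregate` takes the values: 0 → 1

Answer: 1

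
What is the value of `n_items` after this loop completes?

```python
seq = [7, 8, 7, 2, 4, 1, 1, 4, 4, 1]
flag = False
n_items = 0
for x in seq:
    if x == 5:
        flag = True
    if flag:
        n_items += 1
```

Count elements after first 5 in [7, 8, 7, 2, 4, 1, 1, 4, 4, 1]
`n_items` takes the values: 0

Answer: 0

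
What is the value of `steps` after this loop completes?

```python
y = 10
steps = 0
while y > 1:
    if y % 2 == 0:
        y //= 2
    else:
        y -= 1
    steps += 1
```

Steps to reduce 10 to 1
`steps` takes the values: 0 → 1 → 2 → 3 → 4

Answer: 4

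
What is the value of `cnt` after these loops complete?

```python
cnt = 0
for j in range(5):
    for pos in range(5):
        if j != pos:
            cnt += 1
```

5² - 5 (exclude diagonal)
`cnt` takes the values: 0 → 1 → 2 → 3 → 4 → 5 → 6 → 7 → 8 → 9 → 10 → 11 → 12 → 13 → 14 → 15 → 16 → 17 → 18 → 19 → 20

Answer: 20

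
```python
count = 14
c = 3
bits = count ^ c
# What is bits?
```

Trace:
`count = 14` → count = 14
`c = 3` → c = 3
`bits = count ^ c` → bits = 13
So bits = 13

Answer: 13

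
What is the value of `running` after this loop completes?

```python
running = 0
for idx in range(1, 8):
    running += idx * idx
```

Sum of squares 1² to 7² = 140
`running` takes the values: 0 → 1 → 5 → 14 → 30 → 55 → 91 → 140

Answer: 140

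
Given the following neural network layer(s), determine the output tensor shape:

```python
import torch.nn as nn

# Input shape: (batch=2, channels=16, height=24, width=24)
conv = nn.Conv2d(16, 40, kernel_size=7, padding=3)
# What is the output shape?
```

Input: (2, 16, 24, 24) -> Output: (2, 40, 24, 24)

Answer: (2, 40, 24, 24)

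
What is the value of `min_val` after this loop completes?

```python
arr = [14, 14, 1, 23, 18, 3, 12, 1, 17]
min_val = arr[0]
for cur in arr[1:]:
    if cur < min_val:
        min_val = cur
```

Minimum of [14, 14, 1, 23, 18, 3, 12, 1, 17]
`min_val` takes the values: 14 → 1

Answer: 1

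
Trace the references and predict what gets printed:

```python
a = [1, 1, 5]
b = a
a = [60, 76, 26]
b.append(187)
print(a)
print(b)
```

Key concept: rebinding vs mutation: a is rebound to a new list, b still points at the original.
Step by step:
`a = [1, 1, 5]` → a = [1, 1, 5]
`b = a` → b = [1, 1, 5] (same object as a)
`a = [60, 76, 26]` → a = [60, 76, 26]
`b.append(187)` → b = [1, 1, 5, 187]
`print(a)` → prints [60, 76, 26]
`print(b)` → prints [1, 1, 5, 187]

Answer:
[60, 76, 26]
[1, 1, 5, 187]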